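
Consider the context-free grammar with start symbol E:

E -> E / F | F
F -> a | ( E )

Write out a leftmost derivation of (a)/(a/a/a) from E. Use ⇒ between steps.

E⇒E/F⇒F/F⇒(E)/F⇒(F)/F⇒(a)/F⇒(a)/(E)⇒(a)/(E/F)⇒(a)/(E/F/F)⇒(a)/(F/F/F)⇒(a)/(a/F/F)⇒(a)/(a/a/F)⇒(a)/(a/a/a)

E ⇒ E/F   [E -> E / F]
E/F ⇒ F/F   [E -> F]
F/F ⇒ (E)/F   [F -> ( E )]
(E)/F ⇒ (F)/F   [E -> F]
(F)/F ⇒ (a)/F   [F -> a]
(a)/F ⇒ (a)/(E)   [F -> ( E )]
(a)/(E) ⇒ (a)/(E/F)   [E -> E / F]
(a)/(E/F) ⇒ (a)/(E/F/F)   [E -> E / F]
(a)/(E/F/F) ⇒ (a)/(F/F/F)   [E -> F]
(a)/(F/F/F) ⇒ (a)/(a/F/F)   [F -> a]
(a)/(a/F/F) ⇒ (a)/(a/a/F)   [F -> a]
(a)/(a/a/F) ⇒ (a)/(a/a/a)   [F -> a]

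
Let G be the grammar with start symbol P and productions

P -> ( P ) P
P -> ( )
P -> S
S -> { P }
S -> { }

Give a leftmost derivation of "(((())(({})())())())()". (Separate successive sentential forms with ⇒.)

P⇒(P)P⇒((P)P)P⇒(((P)P)P)P⇒(((())P)P)P⇒(((())(P)P)P)P⇒(((())((P)P)P)P)P⇒(((())((S)P)P)P)P⇒(((())(({})P)P)P)P⇒(((())(({})())P)P)P⇒(((())(({})())())P)P⇒(((())(({})())())())P⇒(((())(({})())())())()

P ⇒ (P)P   [P -> ( P ) P]
(P)P ⇒ ((P)P)P   [P -> ( P ) P]
((P)P)P ⇒ (((P)P)P)P   [P -> ( P ) P]
(((P)P)P)P ⇒ (((())P)P)P   [P -> ( )]
(((())P)P)P ⇒ (((())(P)P)P)P   [P -> ( P ) P]
(((())(P)P)P)P ⇒ (((())((P)P)P)P)P   [P -> ( P ) P]
(((())((P)P)P)P)P ⇒ (((())((S)P)P)P)P   [P -> S]
(((())((S)P)P)P)P ⇒ (((())(({})P)P)P)P   [S -> { }]
(((())(({})P)P)P)P ⇒ (((())(({})())P)P)P   [P -> ( )]
(((())(({})())P)P)P ⇒ (((())(({})())())P)P   [P -> ( )]
(((())(({})())())P)P ⇒ (((())(({})())())())P   [P -> ( )]
(((())(({})())())())P ⇒ (((())(({})())())())()   [P -> ( )]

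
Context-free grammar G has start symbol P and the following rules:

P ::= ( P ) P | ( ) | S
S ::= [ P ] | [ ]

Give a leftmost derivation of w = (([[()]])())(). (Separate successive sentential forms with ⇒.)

P ⇒ (P)P   [P ::= ( P ) P]
(P)P ⇒ ((P)P)P   [P ::= ( P ) P]
((P)P)P ⇒ ((S)P)P   [P ::= S]
((S)P)P ⇒ (([P])P)P   [S ::= [ P ]]
(([P])P)P ⇒ (([S])P)P   [P ::= S]
(([S])P)P ⇒ (([[P]])P)P   [S ::= [ P ]]
(([[P]])P)P ⇒ (([[()]])P)P   [P ::= ( )]
(([[()]])P)P ⇒ (([[()]])())P   [P ::= ( )]
(([[()]])())P ⇒ (([[()]])())()   [P ::= ( )]

P⇒(P)P⇒((P)P)P⇒((S)P)P⇒(([P])P)P⇒(([S])P)P⇒(([[P]])P)P⇒(([[()]])P)P⇒(([[()]])())P⇒(([[()]])())()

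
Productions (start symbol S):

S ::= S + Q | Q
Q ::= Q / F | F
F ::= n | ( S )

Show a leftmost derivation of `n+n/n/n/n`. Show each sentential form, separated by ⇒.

S ⇒ S+Q ⇒ Q+Q ⇒ F+Q ⇒ n+Q ⇒ n+Q/F ⇒ n+Q/F/F ⇒ n+Q/F/F/F ⇒ n+F/F/F/F ⇒ n+n/F/F/F ⇒ n+n/n/F/F ⇒ n+n/n/n/F ⇒ n+n/n/n/n

S ⇒ S+Q   [S ::= S + Q]
S+Q ⇒ Q+Q   [S ::= Q]
Q+Q ⇒ F+Q   [Q ::= F]
F+Q ⇒ n+Q   [F ::= n]
n+Q ⇒ n+Q/F   [Q ::= Q / F]
n+Q/F ⇒ n+Q/F/F   [Q ::= Q / F]
n+Q/F/F ⇒ n+Q/F/F/F   [Q ::= Q / F]
n+Q/F/F/F ⇒ n+F/F/F/F   [Q ::= F]
n+F/F/F/F ⇒ n+n/F/F/F   [F ::= n]
n+n/F/F/F ⇒ n+n/n/F/F   [F ::= n]
n+n/n/F/F ⇒ n+n/n/n/F   [F ::= n]
n+n/n/n/F ⇒ n+n/n/n/n   [F ::= n]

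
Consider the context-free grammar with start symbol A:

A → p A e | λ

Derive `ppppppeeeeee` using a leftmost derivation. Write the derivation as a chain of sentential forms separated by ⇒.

A ⇒ pAe ⇒ ppAee ⇒ pppAeee ⇒ ppppAeeee ⇒ pppppAeeeee ⇒ ppppppAeeeeee ⇒ ppppppeeeeee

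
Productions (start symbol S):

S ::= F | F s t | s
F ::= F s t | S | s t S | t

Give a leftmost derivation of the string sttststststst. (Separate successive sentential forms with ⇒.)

S ⇒ Fst   [S ::= F s t]
Fst ⇒ Sst   [F ::= S]
Sst ⇒ Fstst   [S ::= F s t]
Fstst ⇒ Fststst   [F ::= F s t]
Fststst ⇒ stSststst   [F ::= s t S]
stSststst ⇒ stFststst   [S ::= F]
stFststst ⇒ stFstststst   [F ::= F s t]
stFstststst ⇒ stSstststst   [F ::= S]
stSstststst ⇒ stFststststst   [S ::= F s t]
stFststststst ⇒ sttststststst   [F ::= t]

S ⇒ Fst ⇒ Sst ⇒ Fstst ⇒ Fststst ⇒ stSststst ⇒ stFststst ⇒ stFstststst ⇒ stSstststst ⇒ stFststststst ⇒ sttststststst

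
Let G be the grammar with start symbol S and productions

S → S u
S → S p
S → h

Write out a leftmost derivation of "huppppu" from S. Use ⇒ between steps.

S⇒Su⇒Spu⇒Sppu⇒Spppu⇒Sppppu⇒Suppppu⇒huppppu

S ⇒ Su   [S → S u]
Su ⇒ Spu   [S → S p]
Spu ⇒ Sppu   [S → S p]
Sppu ⇒ Spppu   [S → S p]
Spppu ⇒ Sppppu   [S → S p]
Sppppu ⇒ Suppppu   [S → S u]
Suppppu ⇒ huppppu   [S → h]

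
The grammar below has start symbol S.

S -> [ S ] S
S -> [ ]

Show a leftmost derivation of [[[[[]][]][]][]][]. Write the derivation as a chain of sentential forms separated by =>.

S => [S]S => [[S]S]S => [[[S]S]S]S => [[[[S]S]S]S]S => [[[[[]]S]S]S]S => [[[[[]][]]S]S]S => [[[[[]][]][]]S]S => [[[[[]][]][]][]]S => [[[[[]][]][]][]][]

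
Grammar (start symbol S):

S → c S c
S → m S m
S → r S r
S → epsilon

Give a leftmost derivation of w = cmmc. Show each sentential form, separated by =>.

S => cSc   [S → c S c]
cSc => cmSmc   [S → m S m]
cmSmc => cmmc   [S → epsilon]

S=>cSc=>cmSmc=>cmmc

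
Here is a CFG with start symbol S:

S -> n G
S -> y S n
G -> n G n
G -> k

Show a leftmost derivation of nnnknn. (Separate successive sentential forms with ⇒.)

S ⇒ nG ⇒ nnGn ⇒ nnnGnn ⇒ nnnknn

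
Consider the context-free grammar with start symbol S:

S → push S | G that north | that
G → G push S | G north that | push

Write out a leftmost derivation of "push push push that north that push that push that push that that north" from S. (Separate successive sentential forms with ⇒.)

S ⇒ push S ⇒ push G that north ⇒ push G push S that north ⇒ push G push S push S that north ⇒ push G push S push S push S that north ⇒ push G north that push S push S push S that north ⇒ push G push S north that push S push S push S that north ⇒ push push push S north that push S push S push S that north ⇒ push push push that north that push S push S push S that north ⇒ push push push that north that push that push S push S that north ⇒ push push push that north that push that push that push S that north ⇒ push push push that north that push that push that push that that north

S ⇒ push S   [S → push S]
push S ⇒ push G that north   [S → G that north]
push G that north ⇒ push G push S that north   [G → G push S]
push G push S that north ⇒ push G push S push S that north   [G → G push S]
push G push S push S that north ⇒ push G push S push S push S that north   [G → G push S]
push G push S push S push S that north ⇒ push G north that push S push S push S that north   [G → G north that]
push G north that push S push S push S that north ⇒ push G push S north that push S push S push S that north   [G → G push S]
push G push S north that push S push S push S that north ⇒ push push push S north that push S push S push S that north   [G → push]
push push push S north that push S push S push S that north ⇒ push push push that north that push S push S push S that north   [S → that]
push push push that north that push S push S push S that north ⇒ push push push that north that push that push S push S that north   [S → that]
push push push that north that push that push S push S that north ⇒ push push push that north that push that push that push S that north   [S → that]
push push push that north that push that push that push S that north ⇒ push push push that north that push that push that push that that north   [S → that]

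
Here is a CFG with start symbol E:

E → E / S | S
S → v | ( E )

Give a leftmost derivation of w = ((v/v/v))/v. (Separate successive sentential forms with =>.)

E => E/S   [E → E / S]
E/S => S/S   [E → S]
S/S => (E)/S   [S → ( E )]
(E)/S => (S)/S   [E → S]
(S)/S => ((E))/S   [S → ( E )]
((E))/S => ((E/S))/S   [E → E / S]
((E/S))/S => ((E/S/S))/S   [E → E / S]
((E/S/S))/S => ((S/S/S))/S   [E → S]
((S/S/S))/S => ((v/S/S))/S   [S → v]
((v/S/S))/S => ((v/v/S))/S   [S → v]
((v/v/S))/S => ((v/v/v))/S   [S → v]
((v/v/v))/S => ((v/v/v))/v   [S → v]

E=>E/S=>S/S=>(E)/S=>(S)/S=>((E))/S=>((E/S))/S=>((E/S/S))/S=>((S/S/S))/S=>((v/S/S))/S=>((v/v/S))/S=>((v/v/v))/S=>((v/v/v))/v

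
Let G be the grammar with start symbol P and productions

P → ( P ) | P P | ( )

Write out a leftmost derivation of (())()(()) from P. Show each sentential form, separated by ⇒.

P ⇒ PP   [P → P P]
PP ⇒ PPP   [P → P P]
PPP ⇒ (P)PP   [P → ( P )]
(P)PP ⇒ (())PP   [P → ( )]
(())PP ⇒ (())()P   [P → ( )]
(())()P ⇒ (())()(P)   [P → ( P )]
(())()(P) ⇒ (())()(())   [P → ( )]

P ⇒ PP ⇒ PPP ⇒ (P)PP ⇒ (())PP ⇒ (())()P ⇒ (())()(P) ⇒ (())()(())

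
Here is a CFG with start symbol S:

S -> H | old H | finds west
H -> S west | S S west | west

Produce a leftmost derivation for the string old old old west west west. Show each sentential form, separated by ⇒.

S ⇒ old H   [S -> old H]
old H ⇒ old S west   [H -> S west]
old S west ⇒ old old H west   [S -> old H]
old old H west ⇒ old old S west west   [H -> S west]
old old S west west ⇒ old old old H west west   [S -> old H]
old old old H west west ⇒ old old old west west west   [H -> west]

S ⇒ old H ⇒ old S west ⇒ old old H west ⇒ old old S west west ⇒ old old old H west west ⇒ old old old west west west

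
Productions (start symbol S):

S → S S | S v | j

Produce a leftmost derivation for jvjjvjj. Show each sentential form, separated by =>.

S => SS   [S → S S]
SS => SvS   [S → S v]
SvS => jvS   [S → j]
jvS => jvSS   [S → S S]
jvSS => jvSSS   [S → S S]
jvSSS => jvSvSS   [S → S v]
jvSvSS => jvSSvSS   [S → S S]
jvSSvSS => jvjSvSS   [S → j]
jvjSvSS => jvjjvSS   [S → j]
jvjjvSS => jvjjvjS   [S → j]
jvjjvjS => jvjjvjj   [S → j]

S => SS => SvS => jvS => jvSS => jvSSS => jvSvSS => jvSSvSS => jvjSvSS => jvjjvSS => jvjjvjS => jvjjvjj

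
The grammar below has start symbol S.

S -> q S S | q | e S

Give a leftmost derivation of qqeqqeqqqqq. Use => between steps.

S=>qSS=>qqS=>qqeS=>qqeqSS=>qqeqqSSS=>qqeqqeSSS=>qqeqqeqSSSS=>qqeqqeqqSSS=>qqeqqeqqqSS=>qqeqqeqqqqS=>qqeqqeqqqqq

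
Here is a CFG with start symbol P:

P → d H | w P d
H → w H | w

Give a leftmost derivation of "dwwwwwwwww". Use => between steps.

P=>dH=>dwH=>dwwH=>dwwwH=>dwwwwH=>dwwwwwH=>dwwwwwwH=>dwwwwwwwH=>dwwwwwwwwH=>dwwwwwwwww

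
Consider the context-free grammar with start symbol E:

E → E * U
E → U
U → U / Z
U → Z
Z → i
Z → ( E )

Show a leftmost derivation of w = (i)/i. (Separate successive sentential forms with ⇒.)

E ⇒ U   [E → U]
U ⇒ U/Z   [U → U / Z]
U/Z ⇒ Z/Z   [U → Z]
Z/Z ⇒ (E)/Z   [Z → ( E )]
(E)/Z ⇒ (U)/Z   [E → U]
(U)/Z ⇒ (Z)/Z   [U → Z]
(Z)/Z ⇒ (i)/Z   [Z → i]
(i)/Z ⇒ (i)/i   [Z → i]

E⇒U⇒U/Z⇒Z/Z⇒(E)/Z⇒(U)/Z⇒(Z)/Z⇒(i)/Z⇒(i)/i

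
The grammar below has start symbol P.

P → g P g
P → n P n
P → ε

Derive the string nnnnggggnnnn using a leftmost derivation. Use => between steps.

P => nPn => nnPnn => nnnPnnn => nnnnPnnnn => nnnngPgnnnn => nnnnggPggnnnn => nnnnggggnnnn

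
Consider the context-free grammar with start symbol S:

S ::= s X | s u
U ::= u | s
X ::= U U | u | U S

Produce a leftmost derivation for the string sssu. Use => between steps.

S => sX   [S ::= s X]
sX => sUS   [X ::= U S]
sUS => ssS   [U ::= s]
ssS => sssu   [S ::= s u]

S=>sX=>sUS=>ssS=>sssu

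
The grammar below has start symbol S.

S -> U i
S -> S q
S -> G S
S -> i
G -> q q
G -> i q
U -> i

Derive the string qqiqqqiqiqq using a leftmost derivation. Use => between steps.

S => GS   [S -> G S]
GS => qqS   [G -> q q]
qqS => qqSq   [S -> S q]
qqSq => qqSqq   [S -> S q]
qqSqq => qqGSqq   [S -> G S]
qqGSqq => qqiqSqq   [G -> i q]
qqiqSqq => qqiqGSqq   [S -> G S]
qqiqGSqq => qqiqqqSqq   [G -> q q]
qqiqqqSqq => qqiqqqGSqq   [S -> G S]
qqiqqqGSqq => qqiqqqiqSqq   [G -> i q]
qqiqqqiqSqq => qqiqqqiqiqq   [S -> i]

S=>GS=>qqS=>qqSq=>qqSqq=>qqGSqq=>qqiqSqq=>qqiqGSqq=>qqiqqqSqq=>qqiqqqGSqq=>qqiqqqiqSqq=>qqiqqqiqiqq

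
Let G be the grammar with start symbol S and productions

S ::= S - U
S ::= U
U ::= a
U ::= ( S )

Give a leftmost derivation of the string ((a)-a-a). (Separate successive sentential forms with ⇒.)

S ⇒ U ⇒ (S) ⇒ (S-U) ⇒ (S-U-U) ⇒ (U-U-U) ⇒ ((S)-U-U) ⇒ ((U)-U-U) ⇒ ((a)-U-U) ⇒ ((a)-a-U) ⇒ ((a)-a-a)

S ⇒ U   [S ::= U]
U ⇒ (S)   [U ::= ( S )]
(S) ⇒ (S-U)   [S ::= S - U]
(S-U) ⇒ (S-U-U)   [S ::= S - U]
(S-U-U) ⇒ (U-U-U)   [S ::= U]
(U-U-U) ⇒ ((S)-U-U)   [U ::= ( S )]
((S)-U-U) ⇒ ((U)-U-U)   [S ::= U]
((U)-U-U) ⇒ ((a)-U-U)   [U ::= a]
((a)-U-U) ⇒ ((a)-a-U)   [U ::= a]
((a)-a-U) ⇒ ((a)-a-a)   [U ::= a]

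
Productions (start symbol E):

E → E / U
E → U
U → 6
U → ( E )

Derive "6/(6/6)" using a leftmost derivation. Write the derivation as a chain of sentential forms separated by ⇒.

E ⇒ E/U ⇒ U/U ⇒ 6/U ⇒ 6/(E) ⇒ 6/(E/U) ⇒ 6/(U/U) ⇒ 6/(6/U) ⇒ 6/(6/6)

E ⇒ E/U   [E → E / U]
E/U ⇒ U/U   [E → U]
U/U ⇒ 6/U   [U → 6]
6/U ⇒ 6/(E)   [U → ( E )]
6/(E) ⇒ 6/(E/U)   [E → E / U]
6/(E/U) ⇒ 6/(U/U)   [E → U]
6/(U/U) ⇒ 6/(6/U)   [U → 6]
6/(6/U) ⇒ 6/(6/6)   [U → 6]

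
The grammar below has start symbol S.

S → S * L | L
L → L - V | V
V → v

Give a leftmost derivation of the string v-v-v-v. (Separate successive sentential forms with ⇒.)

S⇒L⇒L-V⇒L-V-V⇒L-V-V-V⇒V-V-V-V⇒v-V-V-V⇒v-v-V-V⇒v-v-v-V⇒v-v-v-v

S ⇒ L   [S → L]
L ⇒ L-V   [L → L - V]
L-V ⇒ L-V-V   [L → L - V]
L-V-V ⇒ L-V-V-V   [L → L - V]
L-V-V-V ⇒ V-V-V-V   [L → V]
V-V-V-V ⇒ v-V-V-V   [V → v]
v-V-V-V ⇒ v-v-V-V   [V → v]
v-v-V-V ⇒ v-v-v-V   [V → v]
v-v-v-V ⇒ v-v-v-v   [V → v]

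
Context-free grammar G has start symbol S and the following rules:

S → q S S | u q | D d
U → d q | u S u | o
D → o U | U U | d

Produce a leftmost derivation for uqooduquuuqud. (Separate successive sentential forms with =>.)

S=>Dd=>UUd=>uSuUd=>uqSSuUd=>uqDdSuUd=>uqoUdSuUd=>uqoodSuUd=>uqooduquUd=>uqooduquuSud=>uqooduquuuqud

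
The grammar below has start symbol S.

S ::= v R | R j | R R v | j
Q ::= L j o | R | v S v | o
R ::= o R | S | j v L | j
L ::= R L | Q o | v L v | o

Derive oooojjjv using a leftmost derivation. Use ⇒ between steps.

S ⇒ RRv ⇒ SRv ⇒ RjRv ⇒ oRjRv ⇒ ooRjRv ⇒ oooRjRv ⇒ ooooRjRv ⇒ oooojjRv ⇒ oooojjjv

S ⇒ RRv   [S ::= R R v]
RRv ⇒ SRv   [R ::= S]
SRv ⇒ RjRv   [S ::= R j]
RjRv ⇒ oRjRv   [R ::= o R]
oRjRv ⇒ ooRjRv   [R ::= o R]
ooRjRv ⇒ oooRjRv   [R ::= o R]
oooRjRv ⇒ ooooRjRv   [R ::= o R]
ooooRjRv ⇒ oooojjRv   [R ::= j]
oooojjRv ⇒ oooojjjv   [R ::= j]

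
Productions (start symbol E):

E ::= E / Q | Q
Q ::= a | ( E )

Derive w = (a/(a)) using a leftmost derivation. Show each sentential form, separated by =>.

E=>Q=>(E)=>(E/Q)=>(Q/Q)=>(a/Q)=>(a/(E))=>(a/(Q))=>(a/(a))

E => Q   [E ::= Q]
Q => (E)   [Q ::= ( E )]
(E) => (E/Q)   [E ::= E / Q]
(E/Q) => (Q/Q)   [E ::= Q]
(Q/Q) => (a/Q)   [Q ::= a]
(a/Q) => (a/(E))   [Q ::= ( E )]
(a/(E)) => (a/(Q))   [E ::= Q]
(a/(Q)) => (a/(a))   [Q ::= a]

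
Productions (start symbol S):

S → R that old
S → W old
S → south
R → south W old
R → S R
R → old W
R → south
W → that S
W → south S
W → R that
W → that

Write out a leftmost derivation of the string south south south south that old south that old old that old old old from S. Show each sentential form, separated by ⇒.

S ⇒ W old ⇒ south S old ⇒ south W old old ⇒ south south S old old ⇒ south south R that old old old ⇒ south south south W old that old old old ⇒ south south south south S old that old old old ⇒ south south south south R that old old that old old old ⇒ south south south south S R that old old that old old old ⇒ south south south south W old R that old old that old old old ⇒ south south south south that old R that old old that old old old ⇒ south south south south that old south that old old that old old old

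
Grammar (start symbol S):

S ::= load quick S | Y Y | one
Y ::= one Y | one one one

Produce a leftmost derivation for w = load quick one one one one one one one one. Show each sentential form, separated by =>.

S => load quick S => load quick Y Y => load quick one Y Y => load quick one one one one Y => load quick one one one one one Y => load quick one one one one one one one one

S => load quick S   [S ::= load quick S]
load quick S => load quick Y Y   [S ::= Y Y]
load quick Y Y => load quick one Y Y   [Y ::= one Y]
load quick one Y Y => load quick one one one one Y   [Y ::= one one one]
load quick one one one one Y => load quick one one one one one Y   [Y ::= one Y]
load quick one one one one one Y => load quick one one one one one one one one   [Y ::= one one one]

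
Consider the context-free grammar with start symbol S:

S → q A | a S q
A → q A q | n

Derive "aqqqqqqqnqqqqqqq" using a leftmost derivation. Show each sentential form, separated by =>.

S => aSq => aqAq => aqqAqq => aqqqAqqq => aqqqqAqqqq => aqqqqqAqqqqq => aqqqqqqAqqqqqq => aqqqqqqqAqqqqqqq => aqqqqqqqnqqqqqqq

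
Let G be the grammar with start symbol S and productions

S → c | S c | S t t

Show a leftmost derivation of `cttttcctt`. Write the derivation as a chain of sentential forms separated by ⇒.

S ⇒ Stt ⇒ Sctt ⇒ Scctt ⇒ Sttcctt ⇒ Sttttcctt ⇒ cttttcctt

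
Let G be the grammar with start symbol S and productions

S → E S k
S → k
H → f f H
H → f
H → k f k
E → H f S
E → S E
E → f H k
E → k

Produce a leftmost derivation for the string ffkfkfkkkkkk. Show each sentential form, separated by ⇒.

S ⇒ ESk   [S → E S k]
ESk ⇒ SESk   [E → S E]
SESk ⇒ ESkESk   [S → E S k]
ESkESk ⇒ HfSSkESk   [E → H f S]
HfSSkESk ⇒ ffHfSSkESk   [H → f f H]
ffHfSSkESk ⇒ ffkfkfSSkESk   [H → k f k]
ffkfkfSSkESk ⇒ ffkfkfkSkESk   [S → k]
ffkfkfkSkESk ⇒ ffkfkfkkkESk   [S → k]
ffkfkfkkkESk ⇒ ffkfkfkkkkSk   [E → k]
ffkfkfkkkkSk ⇒ ffkfkfkkkkkk   [S → k]

S⇒ESk⇒SESk⇒ESkESk⇒HfSSkESk⇒ffHfSSkESk⇒ffkfkfSSkESk⇒ffkfkfkSkESk⇒ffkfkfkkkESk⇒ffkfkfkkkkSk⇒ffkfkfkkkkkk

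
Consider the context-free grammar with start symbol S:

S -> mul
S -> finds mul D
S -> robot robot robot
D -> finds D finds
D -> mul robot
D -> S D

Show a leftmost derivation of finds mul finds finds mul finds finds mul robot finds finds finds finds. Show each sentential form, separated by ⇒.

S ⇒ finds mul D   [S -> finds mul D]
finds mul D ⇒ finds mul finds D finds   [D -> finds D finds]
finds mul finds D finds ⇒ finds mul finds finds D finds finds   [D -> finds D finds]
finds mul finds finds D finds finds ⇒ finds mul finds finds S D finds finds   [D -> S D]
finds mul finds finds S D finds finds ⇒ finds mul finds finds mul D finds finds   [S -> mul]
finds mul finds finds mul D finds finds ⇒ finds mul finds finds mul finds D finds finds finds   [D -> finds D finds]
finds mul finds finds mul finds D finds finds finds ⇒ finds mul finds finds mul finds finds D finds finds finds finds   [D -> finds D finds]
finds mul finds finds mul finds finds D finds finds finds finds ⇒ finds mul finds finds mul finds finds mul robot finds finds finds finds   [D -> mul robot]

S ⇒ finds mul D ⇒ finds mul finds D finds ⇒ finds mul finds finds D finds finds ⇒ finds mul finds finds S D finds finds ⇒ finds mul finds finds mul D finds finds ⇒ finds mul finds finds mul finds D finds finds finds ⇒ finds mul finds finds mul finds finds D finds finds finds finds ⇒ finds mul finds finds mul finds finds mul robot finds finds finds finds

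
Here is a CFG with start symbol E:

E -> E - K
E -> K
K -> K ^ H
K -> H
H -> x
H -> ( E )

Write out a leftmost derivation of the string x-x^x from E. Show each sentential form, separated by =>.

E=>E-K=>K-K=>H-K=>x-K=>x-K^H=>x-H^H=>x-x^H=>x-x^x

E => E-K   [E -> E - K]
E-K => K-K   [E -> K]
K-K => H-K   [K -> H]
H-K => x-K   [H -> x]
x-K => x-K^H   [K -> K ^ H]
x-K^H => x-H^H   [K -> H]
x-H^H => x-x^H   [H -> x]
x-x^H => x-x^x   [H -> x]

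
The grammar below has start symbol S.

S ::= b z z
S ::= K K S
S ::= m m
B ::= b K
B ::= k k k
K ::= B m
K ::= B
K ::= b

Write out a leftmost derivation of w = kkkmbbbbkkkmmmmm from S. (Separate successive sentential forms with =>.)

S => KKS => BmKS => kkkmKS => kkkmBmS => kkkmbKmS => kkkmbBmS => kkkmbbKmS => kkkmbbBmmS => kkkmbbbKmmS => kkkmbbbBmmS => kkkmbbbbKmmS => kkkmbbbbBmmmS => kkkmbbbbkkkmmmS => kkkmbbbbkkkmmmmm

S => KKS   [S ::= K K S]
KKS => BmKS   [K ::= B m]
BmKS => kkkmKS   [B ::= k k k]
kkkmKS => kkkmBmS   [K ::= B m]
kkkmBmS => kkkmbKmS   [B ::= b K]
kkkmbKmS => kkkmbBmS   [K ::= B]
kkkmbBmS => kkkmbbKmS   [B ::= b K]
kkkmbbKmS => kkkmbbBmmS   [K ::= B m]
kkkmbbBmmS => kkkmbbbKmmS   [B ::= b K]
kkkmbbbKmmS => kkkmbbbBmmS   [K ::= B]
kkkmbbbBmmS => kkkmbbbbKmmS   [B ::= b K]
kkkmbbbbKmmS => kkkmbbbbBmmmS   [K ::= B m]
kkkmbbbbBmmmS => kkkmbbbbkkkmmmS   [B ::= k k k]
kkkmbbbbkkkmmmS => kkkmbbbbkkkmmmmm   [S ::= m m]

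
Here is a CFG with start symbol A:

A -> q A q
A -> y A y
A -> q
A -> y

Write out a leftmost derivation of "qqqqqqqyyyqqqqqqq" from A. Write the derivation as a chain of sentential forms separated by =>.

A=>qAq=>qqAqq=>qqqAqqq=>qqqqAqqqq=>qqqqqAqqqqq=>qqqqqqAqqqqqq=>qqqqqqqAqqqqqqq=>qqqqqqqyAyqqqqqqq=>qqqqqqqyyyqqqqqqq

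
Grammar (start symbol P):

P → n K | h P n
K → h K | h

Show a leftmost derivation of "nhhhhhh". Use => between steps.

P => nK   [P → n K]
nK => nhK   [K → h K]
nhK => nhhK   [K → h K]
nhhK => nhhhK   [K → h K]
nhhhK => nhhhhK   [K → h K]
nhhhhK => nhhhhhK   [K → h K]
nhhhhhK => nhhhhhh   [K → h]

P=>nK=>nhK=>nhhK=>nhhhK=>nhhhhK=>nhhhhhK=>nhhhhhh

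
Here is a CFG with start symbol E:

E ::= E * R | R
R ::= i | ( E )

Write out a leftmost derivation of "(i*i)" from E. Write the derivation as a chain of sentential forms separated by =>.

E => R => (E) => (E*R) => (R*R) => (i*R) => (i*i)

E => R   [E ::= R]
R => (E)   [R ::= ( E )]
(E) => (E*R)   [E ::= E * R]
(E*R) => (R*R)   [E ::= R]
(R*R) => (i*R)   [R ::= i]
(i*R) => (i*i)   [R ::= i]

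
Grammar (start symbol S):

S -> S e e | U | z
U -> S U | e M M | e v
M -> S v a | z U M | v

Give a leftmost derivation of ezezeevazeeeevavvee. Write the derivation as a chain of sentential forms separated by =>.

S => See => Uee => eMMee => ezUMMee => ezeMMMMee => ezeSvaMMMee => ezeSeevaMMMee => ezezeevaMMMee => ezezeevaSvaMMee => ezezeevaSeevaMMee => ezezeevaSeeeevaMMee => ezezeevazeeeevaMMee => ezezeevazeeeevavMee => ezezeevazeeeevavvee

S => See   [S -> S e e]
See => Uee   [S -> U]
Uee => eMMee   [U -> e M M]
eMMee => ezUMMee   [M -> z U M]
ezUMMee => ezeMMMMee   [U -> e M M]
ezeMMMMee => ezeSvaMMMee   [M -> S v a]
ezeSvaMMMee => ezeSeevaMMMee   [S -> S e e]
ezeSeevaMMMee => ezezeevaMMMee   [S -> z]
ezezeevaMMMee => ezezeevaSvaMMee   [M -> S v a]
ezezeevaSvaMMee => ezezeevaSeevaMMee   [S -> S e e]
ezezeevaSeevaMMee => ezezeevaSeeeevaMMee   [S -> S e e]
ezezeevaSeeeevaMMee => ezezeevazeeeevaMMee   [S -> z]
ezezeevazeeeevaMMee => ezezeevazeeeevavMee   [M -> v]
ezezeevazeeeevavMee => ezezeevazeeeevavvee   [M -> v]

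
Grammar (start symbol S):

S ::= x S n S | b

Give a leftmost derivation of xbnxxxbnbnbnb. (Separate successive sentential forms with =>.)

S => xSnS => xbnS => xbnxSnS => xbnxxSnSnS => xbnxxxSnSnSnS => xbnxxxbnSnSnS => xbnxxxbnbnSnS => xbnxxxbnbnbnS => xbnxxxbnbnbnb

S => xSnS   [S ::= x S n S]
xSnS => xbnS   [S ::= b]
xbnS => xbnxSnS   [S ::= x S n S]
xbnxSnS => xbnxxSnSnS   [S ::= x S n S]
xbnxxSnSnS => xbnxxxSnSnSnS   [S ::= x S n S]
xbnxxxSnSnSnS => xbnxxxbnSnSnS   [S ::= b]
xbnxxxbnSnSnS => xbnxxxbnbnSnS   [S ::= b]
xbnxxxbnbnSnS => xbnxxxbnbnbnS   [S ::= b]
xbnxxxbnbnbnS => xbnxxxbnbnbnb   [S ::= b]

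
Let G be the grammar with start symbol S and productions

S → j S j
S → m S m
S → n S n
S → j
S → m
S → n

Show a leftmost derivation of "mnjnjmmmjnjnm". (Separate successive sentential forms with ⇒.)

S⇒mSm⇒mnSnm⇒mnjSjnm⇒mnjnSnjnm⇒mnjnjSjnjnm⇒mnjnjmSmjnjnm⇒mnjnjmmmjnjnm

S ⇒ mSm   [S → m S m]
mSm ⇒ mnSnm   [S → n S n]
mnSnm ⇒ mnjSjnm   [S → j S j]
mnjSjnm ⇒ mnjnSnjnm   [S → n S n]
mnjnSnjnm ⇒ mnjnjSjnjnm   [S → j S j]
mnjnjSjnjnm ⇒ mnjnjmSmjnjnm   [S → m S m]
mnjnjmSmjnjnm ⇒ mnjnjmmmjnjnm   [S → m]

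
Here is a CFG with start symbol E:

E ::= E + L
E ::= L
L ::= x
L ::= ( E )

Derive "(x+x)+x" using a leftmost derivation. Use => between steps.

E => E+L   [E ::= E + L]
E+L => L+L   [E ::= L]
L+L => (E)+L   [L ::= ( E )]
(E)+L => (E+L)+L   [E ::= E + L]
(E+L)+L => (L+L)+L   [E ::= L]
(L+L)+L => (x+L)+L   [L ::= x]
(x+L)+L => (x+x)+L   [L ::= x]
(x+x)+L => (x+x)+x   [L ::= x]

E => E+L => L+L => (E)+L => (E+L)+L => (L+L)+L => (x+L)+L => (x+x)+L => (x+x)+x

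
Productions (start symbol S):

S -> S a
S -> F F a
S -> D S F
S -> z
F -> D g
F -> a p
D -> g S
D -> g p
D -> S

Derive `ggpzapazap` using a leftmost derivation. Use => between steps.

S => DSF   [S -> D S F]
DSF => gSSF   [D -> g S]
gSSF => gSaSF   [S -> S a]
gSaSF => gDSFaSF   [S -> D S F]
gDSFaSF => ggpSFaSF   [D -> g p]
ggpSFaSF => ggpzFaSF   [S -> z]
ggpzFaSF => ggpzapaSF   [F -> a p]
ggpzapaSF => ggpzapazF   [S -> z]
ggpzapazF => ggpzapazap   [F -> a p]

S=>DSF=>gSSF=>gSaSF=>gDSFaSF=>ggpSFaSF=>ggpzFaSF=>ggpzapaSF=>ggpzapazF=>ggpzapazap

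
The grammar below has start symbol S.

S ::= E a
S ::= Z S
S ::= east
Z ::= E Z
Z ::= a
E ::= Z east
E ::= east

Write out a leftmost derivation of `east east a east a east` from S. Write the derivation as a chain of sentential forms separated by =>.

S => Z S => E Z S => east Z S => east E Z S => east east Z S => east east E Z S => east east Z east Z S => east east a east Z S => east east a east a S => east east a east a east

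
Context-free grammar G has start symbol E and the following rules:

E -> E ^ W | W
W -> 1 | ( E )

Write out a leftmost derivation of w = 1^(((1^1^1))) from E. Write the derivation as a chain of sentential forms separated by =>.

E=>E^W=>W^W=>1^W=>1^(E)=>1^(W)=>1^((E))=>1^((W))=>1^(((E)))=>1^(((E^W)))=>1^(((E^W^W)))=>1^(((W^W^W)))=>1^(((1^W^W)))=>1^(((1^1^W)))=>1^(((1^1^1)))

E => E^W   [E -> E ^ W]
E^W => W^W   [E -> W]
W^W => 1^W   [W -> 1]
1^W => 1^(E)   [W -> ( E )]
1^(E) => 1^(W)   [E -> W]
1^(W) => 1^((E))   [W -> ( E )]
1^((E)) => 1^((W))   [E -> W]
1^((W)) => 1^(((E)))   [W -> ( E )]
1^(((E))) => 1^(((E^W)))   [E -> E ^ W]
1^(((E^W))) => 1^(((E^W^W)))   [E -> E ^ W]
1^(((E^W^W))) => 1^(((W^W^W)))   [E -> W]
1^(((W^W^W))) => 1^(((1^W^W)))   [W -> 1]
1^(((1^W^W))) => 1^(((1^1^W)))   [W -> 1]
1^(((1^1^W))) => 1^(((1^1^1)))   [W -> 1]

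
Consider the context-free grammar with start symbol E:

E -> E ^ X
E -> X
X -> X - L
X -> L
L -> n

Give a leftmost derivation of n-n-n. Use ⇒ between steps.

E ⇒ X   [E -> X]
X ⇒ X-L   [X -> X - L]
X-L ⇒ X-L-L   [X -> X - L]
X-L-L ⇒ L-L-L   [X -> L]
L-L-L ⇒ n-L-L   [L -> n]
n-L-L ⇒ n-n-L   [L -> n]
n-n-L ⇒ n-n-n   [L -> n]

E⇒X⇒X-L⇒X-L-L⇒L-L-L⇒n-L-L⇒n-n-L⇒n-n-n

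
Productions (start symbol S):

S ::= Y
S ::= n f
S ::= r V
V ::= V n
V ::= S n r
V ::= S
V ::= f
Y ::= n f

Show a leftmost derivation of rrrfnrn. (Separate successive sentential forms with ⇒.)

S ⇒ rV   [S ::= r V]
rV ⇒ rVn   [V ::= V n]
rVn ⇒ rSn   [V ::= S]
rSn ⇒ rrVn   [S ::= r V]
rrVn ⇒ rrSnrn   [V ::= S n r]
rrSnrn ⇒ rrrVnrn   [S ::= r V]
rrrVnrn ⇒ rrrfnrn   [V ::= f]

S⇒rV⇒rVn⇒rSn⇒rrVn⇒rrSnrn⇒rrrVnrn⇒rrrfnrn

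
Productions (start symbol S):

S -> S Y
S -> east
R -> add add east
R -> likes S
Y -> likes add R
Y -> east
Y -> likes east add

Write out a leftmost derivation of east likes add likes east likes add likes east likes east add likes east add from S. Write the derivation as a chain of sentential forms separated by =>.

S => S Y   [S -> S Y]
S Y => S Y Y   [S -> S Y]
S Y Y => S Y Y Y   [S -> S Y]
S Y Y Y => S Y Y Y Y   [S -> S Y]
S Y Y Y Y => east Y Y Y Y   [S -> east]
east Y Y Y Y => east likes add R Y Y Y   [Y -> likes add R]
east likes add R Y Y Y => east likes add likes S Y Y Y   [R -> likes S]
east likes add likes S Y Y Y => east likes add likes east Y Y Y   [S -> east]
east likes add likes east Y Y Y => east likes add likes east likes add R Y Y   [Y -> likes add R]
east likes add likes east likes add R Y Y => east likes add likes east likes add likes S Y Y   [R -> likes S]
east likes add likes east likes add likes S Y Y => east likes add likes east likes add likes east Y Y   [S -> east]
east likes add likes east likes add likes east Y Y => east likes add likes east likes add likes east likes east add Y   [Y -> likes east add]
east likes add likes east likes add likes east likes east add Y => east likes add likes east likes add likes east likes east add likes east add   [Y -> likes east add]

S => S Y => S Y Y => S Y Y Y => S Y Y Y Y => east Y Y Y Y => east likes add R Y Y Y => east likes add likes S Y Y Y => east likes add likes east Y Y Y => east likes add likes east likes add R Y Y => east likes add likes east likes add likes S Y Y => east likes add likes east likes add likes east Y Y => east likes add likes east likes add likes east likes east add Y => east likes add likes east likes add likes east likes east add likes east add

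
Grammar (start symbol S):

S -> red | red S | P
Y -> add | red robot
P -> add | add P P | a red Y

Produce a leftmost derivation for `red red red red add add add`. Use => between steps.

S => red S => red red S => red red red S => red red red red S => red red red red P => red red red red add P P => red red red red add add P => red red red red add add add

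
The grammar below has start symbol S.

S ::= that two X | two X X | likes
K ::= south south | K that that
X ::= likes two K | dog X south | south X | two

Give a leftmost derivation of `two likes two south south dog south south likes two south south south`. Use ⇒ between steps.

S ⇒ two X X ⇒ two likes two K X ⇒ two likes two south south X ⇒ two likes two south south dog X south ⇒ two likes two south south dog south X south ⇒ two likes two south south dog south south X south ⇒ two likes two south south dog south south likes two K south ⇒ two likes two south south dog south south likes two south south south

S ⇒ two X X   [S ::= two X X]
two X X ⇒ two likes two K X   [X ::= likes two K]
two likes two K X ⇒ two likes two south south X   [K ::= south south]
two likes two south south X ⇒ two likes two south south dog X south   [X ::= dog X south]
two likes two south south dog X south ⇒ two likes two south south dog south X south   [X ::= south X]
two likes two south south dog south X south ⇒ two likes two south south dog south south X south   [X ::= south X]
two likes two south south dog south south X south ⇒ two likes two south south dog south south likes two K south   [X ::= likes two K]
two likes two south south dog south south likes two K south ⇒ two likes two south south dog south south likes two south south south   [K ::= south south]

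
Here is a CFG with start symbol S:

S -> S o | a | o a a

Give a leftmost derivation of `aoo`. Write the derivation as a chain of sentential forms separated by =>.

S => So => Soo => aoo

S => So   [S -> S o]
So => Soo   [S -> S o]
Soo => aoo   [S -> a]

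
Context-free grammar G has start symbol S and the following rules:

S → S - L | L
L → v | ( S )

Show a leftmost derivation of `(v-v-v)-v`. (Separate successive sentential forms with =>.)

S => S-L   [S → S - L]
S-L => L-L   [S → L]
L-L => (S)-L   [L → ( S )]
(S)-L => (S-L)-L   [S → S - L]
(S-L)-L => (S-L-L)-L   [S → S - L]
(S-L-L)-L => (L-L-L)-L   [S → L]
(L-L-L)-L => (v-L-L)-L   [L → v]
(v-L-L)-L => (v-v-L)-L   [L → v]
(v-v-L)-L => (v-v-v)-L   [L → v]
(v-v-v)-L => (v-v-v)-v   [L → v]

S => S-L => L-L => (S)-L => (S-L)-L => (S-L-L)-L => (L-L-L)-L => (v-L-L)-L => (v-v-L)-L => (v-v-v)-L => (v-v-v)-v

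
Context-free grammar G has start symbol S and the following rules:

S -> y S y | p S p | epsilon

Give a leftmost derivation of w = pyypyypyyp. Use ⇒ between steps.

S ⇒ pSp ⇒ pySyp ⇒ pyySyyp ⇒ pyypSpyyp ⇒ pyypySypyyp ⇒ pyypyypyyp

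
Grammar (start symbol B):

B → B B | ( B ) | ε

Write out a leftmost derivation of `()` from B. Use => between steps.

B=>BB=>BBB=>BBBB=>BBBBB=>(B)BBBB=>()BBBB=>()BBB=>()BB=>()B=>()

B => BB   [B → B B]
BB => BBB   [B → B B]
BBB => BBBB   [B → B B]
BBBB => BBBBB   [B → B B]
BBBBB => (B)BBBB   [B → ( B )]
(B)BBBB => ()BBBB   [B → ε]
()BBBB => ()BBB   [B → ε]
()BBB => ()BB   [B → ε]
()BB => ()B   [B → ε]
()B => ()   [B → ε]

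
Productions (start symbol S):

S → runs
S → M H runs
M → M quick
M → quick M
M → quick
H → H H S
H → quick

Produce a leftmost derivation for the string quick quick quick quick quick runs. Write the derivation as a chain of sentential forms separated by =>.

S => M H runs => M quick H runs => quick M quick H runs => quick M quick quick H runs => quick quick quick quick H runs => quick quick quick quick quick runs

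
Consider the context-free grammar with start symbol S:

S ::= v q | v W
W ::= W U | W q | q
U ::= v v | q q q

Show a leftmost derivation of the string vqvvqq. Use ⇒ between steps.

S⇒vW⇒vWq⇒vWqq⇒vWUqq⇒vqUqq⇒vqvvqq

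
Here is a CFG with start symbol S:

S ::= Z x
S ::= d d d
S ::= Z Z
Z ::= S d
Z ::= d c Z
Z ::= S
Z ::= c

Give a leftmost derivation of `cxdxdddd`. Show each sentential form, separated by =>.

S => ZZ => SdZ => ZxdZ => SdxdZ => ZxdxdZ => cxdxdZ => cxdxdS => cxdxdddd

S => ZZ   [S ::= Z Z]
ZZ => SdZ   [Z ::= S d]
SdZ => ZxdZ   [S ::= Z x]
ZxdZ => SdxdZ   [Z ::= S d]
SdxdZ => ZxdxdZ   [S ::= Z x]
ZxdxdZ => cxdxdZ   [Z ::= c]
cxdxdZ => cxdxdS   [Z ::= S]
cxdxdS => cxdxdddd   [S ::= d d d]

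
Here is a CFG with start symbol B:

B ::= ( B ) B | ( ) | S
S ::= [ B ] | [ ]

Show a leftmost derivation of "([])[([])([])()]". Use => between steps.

B => (B)B   [B ::= ( B ) B]
(B)B => (S)B   [B ::= S]
(S)B => ([])B   [S ::= [ ]]
([])B => ([])S   [B ::= S]
([])S => ([])[B]   [S ::= [ B ]]
([])[B] => ([])[(B)B]   [B ::= ( B ) B]
([])[(B)B] => ([])[(S)B]   [B ::= S]
([])[(S)B] => ([])[([])B]   [S ::= [ ]]
([])[([])B] => ([])[([])(B)B]   [B ::= ( B ) B]
([])[([])(B)B] => ([])[([])(S)B]   [B ::= S]
([])[([])(S)B] => ([])[([])([])B]   [S ::= [ ]]
([])[([])([])B] => ([])[([])([])()]   [B ::= ( )]

B=>(B)B=>(S)B=>([])B=>([])S=>([])[B]=>([])[(B)B]=>([])[(S)B]=>([])[([])B]=>([])[([])(B)B]=>([])[([])(S)B]=>([])[([])([])B]=>([])[([])([])()]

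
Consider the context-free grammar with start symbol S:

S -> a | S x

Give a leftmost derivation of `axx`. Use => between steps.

S=>Sx=>Sxx=>axx

S => Sx   [S -> S x]
Sx => Sxx   [S -> S x]
Sxx => axx   [S -> a]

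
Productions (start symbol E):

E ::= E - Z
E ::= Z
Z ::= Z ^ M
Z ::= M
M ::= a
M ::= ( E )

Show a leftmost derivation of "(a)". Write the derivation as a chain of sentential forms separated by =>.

E => Z => M => (E) => (Z) => (M) => (a)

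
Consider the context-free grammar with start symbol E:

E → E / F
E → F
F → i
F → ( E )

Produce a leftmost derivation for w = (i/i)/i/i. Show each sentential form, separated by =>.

E => E/F   [E → E / F]
E/F => E/F/F   [E → E / F]
E/F/F => F/F/F   [E → F]
F/F/F => (E)/F/F   [F → ( E )]
(E)/F/F => (E/F)/F/F   [E → E / F]
(E/F)/F/F => (F/F)/F/F   [E → F]
(F/F)/F/F => (i/F)/F/F   [F → i]
(i/F)/F/F => (i/i)/F/F   [F → i]
(i/i)/F/F => (i/i)/i/F   [F → i]
(i/i)/i/F => (i/i)/i/i   [F → i]

E=>E/F=>E/F/F=>F/F/F=>(E)/F/F=>(E/F)/F/F=>(F/F)/F/F=>(i/F)/F/F=>(i/i)/F/F=>(i/i)/i/F=>(i/i)/i/i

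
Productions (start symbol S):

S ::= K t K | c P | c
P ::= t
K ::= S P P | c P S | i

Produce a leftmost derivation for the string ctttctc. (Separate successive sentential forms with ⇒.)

S ⇒ KtK   [S ::= K t K]
KtK ⇒ SPPtK   [K ::= S P P]
SPPtK ⇒ cPPtK   [S ::= c]
cPPtK ⇒ ctPtK   [P ::= t]
ctPtK ⇒ ctttK   [P ::= t]
ctttK ⇒ ctttcPS   [K ::= c P S]
ctttcPS ⇒ ctttctS   [P ::= t]
ctttctS ⇒ ctttctc   [S ::= c]

S ⇒ KtK ⇒ SPPtK ⇒ cPPtK ⇒ ctPtK ⇒ ctttK ⇒ ctttcPS ⇒ ctttctS ⇒ ctttctc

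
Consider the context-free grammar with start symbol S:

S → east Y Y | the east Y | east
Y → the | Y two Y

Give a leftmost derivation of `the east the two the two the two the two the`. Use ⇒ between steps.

S ⇒ the east Y ⇒ the east Y two Y ⇒ the east Y two Y two Y ⇒ the east Y two Y two Y two Y ⇒ the east Y two Y two Y two Y two Y ⇒ the east the two Y two Y two Y two Y ⇒ the east the two the two Y two Y two Y ⇒ the east the two the two the two Y two Y ⇒ the east the two the two the two the two Y ⇒ the east the two the two the two the two the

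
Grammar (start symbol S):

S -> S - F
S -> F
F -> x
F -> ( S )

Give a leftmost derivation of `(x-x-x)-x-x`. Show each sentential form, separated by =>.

S => S-F => S-F-F => F-F-F => (S)-F-F => (S-F)-F-F => (S-F-F)-F-F => (F-F-F)-F-F => (x-F-F)-F-F => (x-x-F)-F-F => (x-x-x)-F-F => (x-x-x)-x-F => (x-x-x)-x-x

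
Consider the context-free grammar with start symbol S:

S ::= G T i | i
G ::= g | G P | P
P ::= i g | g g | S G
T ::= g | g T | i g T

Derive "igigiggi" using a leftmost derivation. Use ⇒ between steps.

S ⇒ GTi ⇒ PTi ⇒ SGTi ⇒ iGTi ⇒ iGPTi ⇒ igPTi ⇒ igigTi ⇒ igigigTi ⇒ igigiggi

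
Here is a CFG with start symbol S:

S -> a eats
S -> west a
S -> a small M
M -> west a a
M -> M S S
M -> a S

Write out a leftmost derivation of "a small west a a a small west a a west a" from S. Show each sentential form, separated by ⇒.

S ⇒ a small M   [S -> a small M]
a small M ⇒ a small M S S   [M -> M S S]
a small M S S ⇒ a small west a a S S   [M -> west a a]
a small west a a S S ⇒ a small west a a a small M S   [S -> a small M]
a small west a a a small M S ⇒ a small west a a a small west a a S   [M -> west a a]
a small west a a a small west a a S ⇒ a small west a a a small west a a west a   [S -> west a]

S ⇒ a small M ⇒ a small M S S ⇒ a small west a a S S ⇒ a small west a a a small M S ⇒ a small west a a a small west a a S ⇒ a small west a a a small west a a west a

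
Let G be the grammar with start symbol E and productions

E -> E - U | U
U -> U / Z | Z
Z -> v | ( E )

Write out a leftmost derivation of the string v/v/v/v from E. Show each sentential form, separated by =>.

E => U => U/Z => U/Z/Z => U/Z/Z/Z => Z/Z/Z/Z => v/Z/Z/Z => v/v/Z/Z => v/v/v/Z => v/v/v/v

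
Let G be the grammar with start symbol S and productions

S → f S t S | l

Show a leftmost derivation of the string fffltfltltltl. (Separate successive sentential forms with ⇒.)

S⇒fStS⇒ffStStS⇒fffStStStS⇒fffltStStS⇒fffltfStStStS⇒fffltfltStStS⇒fffltfltltStS⇒fffltfltltltS⇒fffltfltltltl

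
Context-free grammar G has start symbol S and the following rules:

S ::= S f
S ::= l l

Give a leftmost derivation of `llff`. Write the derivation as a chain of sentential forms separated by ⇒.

S ⇒ Sf ⇒ Sff ⇒ llff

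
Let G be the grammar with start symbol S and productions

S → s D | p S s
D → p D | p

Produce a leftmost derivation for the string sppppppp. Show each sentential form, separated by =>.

S => sD   [S → s D]
sD => spD   [D → p D]
spD => sppD   [D → p D]
sppD => spppD   [D → p D]
spppD => sppppD   [D → p D]
sppppD => spppppD   [D → p D]
spppppD => sppppppD   [D → p D]
sppppppD => sppppppp   [D → p]

S => sD => spD => sppD => spppD => sppppD => spppppD => sppppppD => sppppppp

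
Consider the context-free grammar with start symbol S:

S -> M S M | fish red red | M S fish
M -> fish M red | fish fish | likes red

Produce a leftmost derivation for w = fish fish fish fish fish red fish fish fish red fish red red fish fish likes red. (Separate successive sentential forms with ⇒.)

S ⇒ M S M ⇒ fish fish S M ⇒ fish fish M S fish M ⇒ fish fish fish M red S fish M ⇒ fish fish fish fish fish red S fish M ⇒ fish fish fish fish fish red M S fish fish M ⇒ fish fish fish fish fish red fish M red S fish fish M ⇒ fish fish fish fish fish red fish fish fish red S fish fish M ⇒ fish fish fish fish fish red fish fish fish red fish red red fish fish M ⇒ fish fish fish fish fish red fish fish fish red fish red red fish fish likes red

S ⇒ M S M   [S -> M S M]
M S M ⇒ fish fish S M   [M -> fish fish]
fish fish S M ⇒ fish fish M S fish M   [S -> M S fish]
fish fish M S fish M ⇒ fish fish fish M red S fish M   [M -> fish M red]
fish fish fish M red S fish M ⇒ fish fish fish fish fish red S fish M   [M -> fish fish]
fish fish fish fish fish red S fish M ⇒ fish fish fish fish fish red M S fish fish M   [S -> M S fish]
fish fish fish fish fish red M S fish fish M ⇒ fish fish fish fish fish red fish M red S fish fish M   [M -> fish M red]
fish fish fish fish fish red fish M red S fish fish M ⇒ fish fish fish fish fish red fish fish fish red S fish fish M   [M -> fish fish]
fish fish fish fish fish red fish fish fish red S fish fish M ⇒ fish fish fish fish fish red fish fish fish red fish red red fish fish M   [S -> fish red red]
fish fish fish fish fish red fish fish fish red fish red red fish fish M ⇒ fish fish fish fish fish red fish fish fish red fish red red fish fish likes red   [M -> likes red]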